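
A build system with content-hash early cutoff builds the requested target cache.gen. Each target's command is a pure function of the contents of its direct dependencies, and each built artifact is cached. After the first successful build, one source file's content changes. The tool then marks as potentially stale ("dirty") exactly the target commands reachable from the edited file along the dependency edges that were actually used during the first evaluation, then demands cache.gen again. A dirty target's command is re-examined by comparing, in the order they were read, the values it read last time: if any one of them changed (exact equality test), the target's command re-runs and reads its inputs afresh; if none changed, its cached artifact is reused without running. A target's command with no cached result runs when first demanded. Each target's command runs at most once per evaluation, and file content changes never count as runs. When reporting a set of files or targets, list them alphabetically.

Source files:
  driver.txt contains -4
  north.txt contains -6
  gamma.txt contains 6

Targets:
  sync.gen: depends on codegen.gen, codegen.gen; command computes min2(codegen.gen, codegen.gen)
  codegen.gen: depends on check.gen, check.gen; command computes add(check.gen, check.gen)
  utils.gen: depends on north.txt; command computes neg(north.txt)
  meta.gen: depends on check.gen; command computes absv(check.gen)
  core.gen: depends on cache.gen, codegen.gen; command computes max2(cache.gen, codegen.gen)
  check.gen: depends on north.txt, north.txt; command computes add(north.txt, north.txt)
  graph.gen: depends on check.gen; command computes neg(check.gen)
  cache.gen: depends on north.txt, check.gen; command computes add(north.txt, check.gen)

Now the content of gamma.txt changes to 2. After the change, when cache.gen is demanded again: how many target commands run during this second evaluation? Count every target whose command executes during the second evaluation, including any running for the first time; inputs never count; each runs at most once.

Target commands that run: none — 0 in total.
Key observation: gamma.txt is never demanded by the output, so the edit triggers no recomputation at all.

First evaluation (everything demanded from the output):
  check.gen = add(-6, -6) = -12
  cache.gen = add(-6, -12) = -18

Propagation after the edit:
  gamma.txt feeds no computation that the output demands — nothing is marked dirty and nothing runs.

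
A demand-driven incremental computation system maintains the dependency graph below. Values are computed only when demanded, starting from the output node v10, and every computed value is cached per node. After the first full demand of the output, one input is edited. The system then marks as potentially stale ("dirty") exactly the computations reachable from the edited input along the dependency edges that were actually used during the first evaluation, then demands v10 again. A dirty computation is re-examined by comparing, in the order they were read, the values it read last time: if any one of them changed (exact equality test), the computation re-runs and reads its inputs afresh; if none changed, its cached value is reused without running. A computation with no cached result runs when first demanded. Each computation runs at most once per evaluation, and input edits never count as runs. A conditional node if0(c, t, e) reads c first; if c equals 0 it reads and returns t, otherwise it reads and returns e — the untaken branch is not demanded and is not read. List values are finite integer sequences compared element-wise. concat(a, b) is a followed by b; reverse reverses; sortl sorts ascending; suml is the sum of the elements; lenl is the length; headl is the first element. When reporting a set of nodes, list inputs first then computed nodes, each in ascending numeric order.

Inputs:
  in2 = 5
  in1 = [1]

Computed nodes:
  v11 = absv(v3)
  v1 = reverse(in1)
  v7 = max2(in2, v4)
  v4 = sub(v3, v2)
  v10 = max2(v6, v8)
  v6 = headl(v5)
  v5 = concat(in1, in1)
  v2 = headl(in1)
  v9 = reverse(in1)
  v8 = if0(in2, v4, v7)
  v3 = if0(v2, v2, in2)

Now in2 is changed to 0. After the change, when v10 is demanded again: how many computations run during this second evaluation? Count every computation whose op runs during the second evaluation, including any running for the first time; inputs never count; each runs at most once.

First evaluation (everything demanded from the output):
  v2 = headl([1]) = 1
  v3 = if0(v2=1 -> else branch in2) = 5
  v4 = sub(5, 1) = 4
  v5 = concat([1], [1]) = [1, 1]
  v6 = headl([1, 1]) = 1
  v7 = max2(5, 4) = 5
  v8 = if0(in2=5 -> else branch v7) = 5
  v10 = max2(1, 5) = 5

Propagation after the edit:
  v3: runs — in2 5->0; result 0.
  v4: runs — v3 5->0; result -1.
  v7: marked dirty but never re-examined — demand shifted away from it.
  v8: runs — in2 5->0; result -1.
  v10: runs — v8 5->-1; result 1.

Key observation: a condition flipped, so demand moved to the other branch — v7 is never re-examined.

Computations that run: v3, v4, v8, v10 — 4 in total.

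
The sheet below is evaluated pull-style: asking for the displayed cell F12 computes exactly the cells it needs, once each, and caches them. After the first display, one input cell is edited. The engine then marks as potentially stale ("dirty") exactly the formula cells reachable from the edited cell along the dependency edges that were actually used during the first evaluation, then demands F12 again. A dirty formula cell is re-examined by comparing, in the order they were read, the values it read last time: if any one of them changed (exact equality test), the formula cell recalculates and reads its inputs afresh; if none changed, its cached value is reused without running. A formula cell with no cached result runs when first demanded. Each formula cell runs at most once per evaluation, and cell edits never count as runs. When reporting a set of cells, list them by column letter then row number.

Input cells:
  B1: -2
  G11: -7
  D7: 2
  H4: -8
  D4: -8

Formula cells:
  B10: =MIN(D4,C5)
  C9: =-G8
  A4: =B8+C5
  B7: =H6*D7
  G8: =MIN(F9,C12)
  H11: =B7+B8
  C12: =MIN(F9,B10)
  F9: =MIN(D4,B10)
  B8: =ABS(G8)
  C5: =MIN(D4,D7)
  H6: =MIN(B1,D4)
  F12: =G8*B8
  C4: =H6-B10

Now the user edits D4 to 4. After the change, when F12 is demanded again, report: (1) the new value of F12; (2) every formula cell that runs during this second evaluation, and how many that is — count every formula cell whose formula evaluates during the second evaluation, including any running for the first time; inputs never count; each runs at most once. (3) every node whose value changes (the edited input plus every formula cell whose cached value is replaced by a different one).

Demanding F12 again yields 4.
7 formula cells run: B8, B10, C5, C12, F9, F12, G8.
The nodes whose values change: B8, B10, C5, C12, D4, F9, F12, G8.

First demand of the output computes:
  C5 = MIN(-8, 2) = -8
  B10 = MIN(-8, -8) = -8
  F9 = MIN(-8, -8) = -8
  C12 = MIN(-8, -8) = -8
  G8 = MIN(-8, -8) = -8
  B8 = ABS(-8) = 8
  F12 = -8 * 8 = -64

After the edit, cleaning proceeds:
  C5: a read changed (D4 -8->4) — executes, giving 2.
  B10: a read changed (D4 -8->4; C5 -8->2) — executes, giving 2.
  F9: a read changed (D4 -8->4; B10 -8->2) — executes, giving 2.
  C12: a read changed (F9 -8->2; B10 -8->2) — executes, giving 2.
  G8: a read changed (F9 -8->2; C12 -8->2) — executes, giving 2.
  B8: a read changed (G8 -8->2) — executes, giving 2.
  F12: a read changed (G8 -8->2; B8 8->2) — executes, giving 4.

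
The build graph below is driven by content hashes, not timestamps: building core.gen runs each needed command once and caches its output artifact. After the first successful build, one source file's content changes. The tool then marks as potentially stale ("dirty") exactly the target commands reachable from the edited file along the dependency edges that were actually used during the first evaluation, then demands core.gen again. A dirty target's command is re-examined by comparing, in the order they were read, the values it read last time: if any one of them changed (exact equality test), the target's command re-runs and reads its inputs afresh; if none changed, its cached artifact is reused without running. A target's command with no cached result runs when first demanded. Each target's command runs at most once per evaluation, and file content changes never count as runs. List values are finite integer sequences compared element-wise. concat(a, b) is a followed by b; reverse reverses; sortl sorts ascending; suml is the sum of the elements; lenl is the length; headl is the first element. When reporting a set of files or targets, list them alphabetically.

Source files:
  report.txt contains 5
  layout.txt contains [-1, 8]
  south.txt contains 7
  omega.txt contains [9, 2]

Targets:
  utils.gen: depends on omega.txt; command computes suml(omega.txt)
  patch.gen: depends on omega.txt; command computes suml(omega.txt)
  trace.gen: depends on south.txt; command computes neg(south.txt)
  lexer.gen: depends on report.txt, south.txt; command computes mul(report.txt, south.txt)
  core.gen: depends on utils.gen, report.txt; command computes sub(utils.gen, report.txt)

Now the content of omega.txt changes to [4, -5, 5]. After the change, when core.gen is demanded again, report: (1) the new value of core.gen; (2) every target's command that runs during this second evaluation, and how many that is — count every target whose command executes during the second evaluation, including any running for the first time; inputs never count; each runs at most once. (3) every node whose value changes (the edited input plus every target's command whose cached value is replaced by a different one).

core.gen now evaluates to -1.
Run set: core.gen, utils.gen (2 run).
Changed values: core.gen, omega.txt, utils.gen.

Initial pass — values computed on the first demand:
  utils.gen = suml([9, 2]) = 11
  core.gen = sub(11, 5) = 6

Second demand — change propagation:
  utils.gen: re-runs because omega.txt [9, 2]->[4, -5, 5]; new result 4.
  core.gen: re-runs because utils.gen 11->4; new result -1.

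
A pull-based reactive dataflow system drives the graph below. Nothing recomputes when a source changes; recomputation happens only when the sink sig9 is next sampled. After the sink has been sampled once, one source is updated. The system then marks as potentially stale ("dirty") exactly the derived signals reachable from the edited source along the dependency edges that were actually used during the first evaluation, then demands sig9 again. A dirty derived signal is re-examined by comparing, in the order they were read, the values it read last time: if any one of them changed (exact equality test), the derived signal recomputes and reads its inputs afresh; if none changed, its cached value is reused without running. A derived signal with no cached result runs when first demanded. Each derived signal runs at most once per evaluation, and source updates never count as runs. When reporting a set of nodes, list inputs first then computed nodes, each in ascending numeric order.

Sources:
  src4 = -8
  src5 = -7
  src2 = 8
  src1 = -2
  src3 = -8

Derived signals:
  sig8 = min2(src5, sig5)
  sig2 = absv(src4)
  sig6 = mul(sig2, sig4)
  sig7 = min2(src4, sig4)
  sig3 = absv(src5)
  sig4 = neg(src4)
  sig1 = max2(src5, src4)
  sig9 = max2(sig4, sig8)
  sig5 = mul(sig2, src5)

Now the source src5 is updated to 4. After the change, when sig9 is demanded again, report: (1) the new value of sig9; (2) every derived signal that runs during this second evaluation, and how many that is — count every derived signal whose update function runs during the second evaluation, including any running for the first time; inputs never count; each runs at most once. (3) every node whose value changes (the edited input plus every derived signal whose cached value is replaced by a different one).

First evaluation (everything demanded from the output):
  sig2 = absv(-8) = 8
  sig4 = neg(-8) = 8
  sig5 = mul(8, -7) = -56
  sig8 = min2(-7, -56) = -56
  sig9 = max2(8, -56) = 8

Propagation after the edit:
  sig5: runs — src5 -7->4; result 32.
  sig8: runs — src5 -7->4; sig5 -56->32; result 4.
  sig9: runs — sig8 -56->4; result 8 (same value as before).

New value of sig9: 8.
Derived signals that run: sig5, sig8, sig9 — 3 in total.
Values that change: src5, sig5, sig8.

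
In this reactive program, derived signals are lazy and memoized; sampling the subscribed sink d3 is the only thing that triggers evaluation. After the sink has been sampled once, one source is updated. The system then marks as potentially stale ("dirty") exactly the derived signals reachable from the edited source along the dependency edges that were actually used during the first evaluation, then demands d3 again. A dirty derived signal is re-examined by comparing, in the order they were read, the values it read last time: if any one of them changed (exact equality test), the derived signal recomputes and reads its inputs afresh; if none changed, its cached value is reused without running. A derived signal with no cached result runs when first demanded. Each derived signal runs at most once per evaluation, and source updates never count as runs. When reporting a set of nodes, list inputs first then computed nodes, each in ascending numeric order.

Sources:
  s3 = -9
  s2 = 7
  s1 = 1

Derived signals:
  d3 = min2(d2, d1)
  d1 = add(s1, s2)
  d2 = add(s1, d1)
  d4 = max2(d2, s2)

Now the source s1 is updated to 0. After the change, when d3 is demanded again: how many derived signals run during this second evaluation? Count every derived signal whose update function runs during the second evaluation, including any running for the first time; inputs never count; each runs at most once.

3 derived signals run: d1, d2, d3.

First demand of the output computes:
  d1 = add(1, 7) = 8
  d2 = add(1, 8) = 9
  d3 = min2(9, 8) = 8

After the edit, cleaning proceeds:
  d1: a read changed (s1 1->0) — executes, giving 7.
  d2: a read changed (s1 1->0; d1 8->7) — executes, giving 7.
  d3: a read changed (d2 9->7; d1 8->7) — executes, giving 7.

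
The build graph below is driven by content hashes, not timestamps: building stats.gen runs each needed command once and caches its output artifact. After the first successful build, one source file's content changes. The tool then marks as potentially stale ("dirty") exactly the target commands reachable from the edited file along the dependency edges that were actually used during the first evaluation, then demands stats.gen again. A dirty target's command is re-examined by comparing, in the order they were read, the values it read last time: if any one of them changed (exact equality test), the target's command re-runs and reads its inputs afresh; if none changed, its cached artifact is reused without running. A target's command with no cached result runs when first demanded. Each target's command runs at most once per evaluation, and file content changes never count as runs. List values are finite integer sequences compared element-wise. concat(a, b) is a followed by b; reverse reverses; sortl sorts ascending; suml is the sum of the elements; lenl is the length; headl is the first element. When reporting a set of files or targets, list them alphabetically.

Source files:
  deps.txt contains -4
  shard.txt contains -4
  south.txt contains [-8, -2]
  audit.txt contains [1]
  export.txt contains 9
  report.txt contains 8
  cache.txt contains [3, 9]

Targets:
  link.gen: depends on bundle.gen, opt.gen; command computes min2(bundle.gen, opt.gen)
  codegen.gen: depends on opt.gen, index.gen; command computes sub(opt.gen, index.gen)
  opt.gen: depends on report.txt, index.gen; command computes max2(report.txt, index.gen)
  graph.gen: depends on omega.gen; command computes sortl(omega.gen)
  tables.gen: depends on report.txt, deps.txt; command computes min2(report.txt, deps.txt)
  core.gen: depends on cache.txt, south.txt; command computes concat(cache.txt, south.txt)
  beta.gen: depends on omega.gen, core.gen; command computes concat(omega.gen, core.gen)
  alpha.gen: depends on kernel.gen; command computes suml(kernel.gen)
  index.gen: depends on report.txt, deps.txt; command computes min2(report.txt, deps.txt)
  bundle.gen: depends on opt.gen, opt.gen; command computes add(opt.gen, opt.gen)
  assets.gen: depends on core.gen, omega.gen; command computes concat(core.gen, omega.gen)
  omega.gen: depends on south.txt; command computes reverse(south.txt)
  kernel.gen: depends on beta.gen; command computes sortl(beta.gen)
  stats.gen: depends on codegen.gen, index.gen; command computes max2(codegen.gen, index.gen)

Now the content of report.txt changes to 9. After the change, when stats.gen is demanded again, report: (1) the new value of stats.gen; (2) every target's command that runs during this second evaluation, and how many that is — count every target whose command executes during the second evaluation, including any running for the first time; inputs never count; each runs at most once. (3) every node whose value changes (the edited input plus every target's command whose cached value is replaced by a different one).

stats.gen now evaluates to 13.
Run set: codegen.gen, index.gen, opt.gen, stats.gen (4 run).
Changed values: codegen.gen, opt.gen, report.txt, stats.gen.

Initial pass — values computed on the first demand:
  index.gen = min2(8, -4) = -4
  opt.gen = max2(8, -4) = 8
  codegen.gen = sub(8, -4) = 12
  stats.gen = max2(12, -4) = 12

Second demand — change propagation:
  index.gen: re-runs because report.txt 8->9; new result -4 (unchanged).
  opt.gen: re-runs because report.txt 8->9; new result 9.
  codegen.gen: re-runs because opt.gen 8->9; new result 13.
  stats.gen: re-runs because codegen.gen 12->13; new result 13.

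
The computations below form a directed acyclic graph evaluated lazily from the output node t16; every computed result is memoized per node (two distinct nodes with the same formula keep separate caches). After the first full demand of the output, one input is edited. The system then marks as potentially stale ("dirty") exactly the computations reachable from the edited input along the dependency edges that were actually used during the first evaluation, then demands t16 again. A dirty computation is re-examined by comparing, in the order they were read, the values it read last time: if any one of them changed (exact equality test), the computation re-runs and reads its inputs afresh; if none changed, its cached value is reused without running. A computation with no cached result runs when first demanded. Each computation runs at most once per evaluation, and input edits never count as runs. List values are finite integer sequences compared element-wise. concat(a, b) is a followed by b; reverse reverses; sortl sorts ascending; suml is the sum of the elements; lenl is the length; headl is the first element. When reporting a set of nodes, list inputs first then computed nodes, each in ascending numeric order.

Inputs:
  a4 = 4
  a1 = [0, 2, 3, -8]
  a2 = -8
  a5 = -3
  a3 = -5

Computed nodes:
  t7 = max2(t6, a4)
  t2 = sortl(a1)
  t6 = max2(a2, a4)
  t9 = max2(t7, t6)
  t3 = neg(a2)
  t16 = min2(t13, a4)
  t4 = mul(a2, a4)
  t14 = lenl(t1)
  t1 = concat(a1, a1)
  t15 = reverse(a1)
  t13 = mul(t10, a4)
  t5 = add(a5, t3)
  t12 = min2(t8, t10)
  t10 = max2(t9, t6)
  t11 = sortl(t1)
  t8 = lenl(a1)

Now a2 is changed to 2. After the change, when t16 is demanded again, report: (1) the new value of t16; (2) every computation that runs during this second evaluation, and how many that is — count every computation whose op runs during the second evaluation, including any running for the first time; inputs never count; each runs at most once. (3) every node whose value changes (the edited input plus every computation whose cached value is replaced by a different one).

Demanding t16 again yields 4.
1 computations run: t6.
The nodes whose values change: a2.
Note the absorption at t6: it re-runs yet its value is the same, leaving the output's value untouched.

First demand of the output computes:
  t6 = max2(-8, 4) = 4
  t7 = max2(4, 4) = 4
  t9 = max2(4, 4) = 4
  t10 = max2(4, 4) = 4
  t13 = mul(4, 4) = 16
  t16 = min2(16, 4) = 4

After the edit, cleaning proceeds:
  t6: a read changed (a2 -8->2) — executes, giving 4 — identical to its old value.
  t7: dirty, but its reads are unchanged (t6 unchanged, a4 unchanged); cached 4 stands.
  t9: dirty, but its reads are unchanged (t7 unchanged, t6 unchanged); cached 4 stands.
  t10: dirty, but its reads are unchanged (t9 unchanged, t6 unchanged); cached 4 stands.
  t13: dirty, but its reads are unchanged (t10 unchanged, a4 unchanged); cached 16 stands.
  t16: dirty, but its reads are unchanged (t13 unchanged, a4 unchanged); cached 4 stands.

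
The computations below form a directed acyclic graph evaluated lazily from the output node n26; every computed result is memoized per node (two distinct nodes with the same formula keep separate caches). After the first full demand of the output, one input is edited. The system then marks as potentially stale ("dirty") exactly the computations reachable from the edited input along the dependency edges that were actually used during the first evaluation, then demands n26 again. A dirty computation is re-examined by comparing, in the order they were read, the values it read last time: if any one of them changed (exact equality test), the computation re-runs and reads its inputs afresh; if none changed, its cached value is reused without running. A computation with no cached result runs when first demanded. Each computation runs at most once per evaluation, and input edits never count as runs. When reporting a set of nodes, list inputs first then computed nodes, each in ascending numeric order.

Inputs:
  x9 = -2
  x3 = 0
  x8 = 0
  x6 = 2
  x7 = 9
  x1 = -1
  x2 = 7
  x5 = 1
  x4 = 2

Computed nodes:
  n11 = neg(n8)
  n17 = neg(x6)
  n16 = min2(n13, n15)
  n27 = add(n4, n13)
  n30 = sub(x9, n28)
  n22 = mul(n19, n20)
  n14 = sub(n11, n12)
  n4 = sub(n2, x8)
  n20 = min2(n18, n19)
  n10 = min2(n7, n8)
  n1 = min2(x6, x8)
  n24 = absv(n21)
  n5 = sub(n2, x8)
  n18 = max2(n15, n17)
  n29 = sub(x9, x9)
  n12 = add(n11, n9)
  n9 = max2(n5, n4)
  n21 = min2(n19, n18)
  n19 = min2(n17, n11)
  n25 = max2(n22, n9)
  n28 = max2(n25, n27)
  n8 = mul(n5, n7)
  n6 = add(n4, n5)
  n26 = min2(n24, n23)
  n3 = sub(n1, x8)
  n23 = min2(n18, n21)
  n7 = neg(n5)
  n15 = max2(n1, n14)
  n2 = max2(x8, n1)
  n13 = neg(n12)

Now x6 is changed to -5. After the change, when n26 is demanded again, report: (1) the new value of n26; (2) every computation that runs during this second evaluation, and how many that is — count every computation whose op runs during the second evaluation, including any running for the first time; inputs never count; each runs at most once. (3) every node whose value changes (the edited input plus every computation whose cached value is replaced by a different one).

Demanding n26 again yields 0.
10 computations run: n1, n2, n15, n17, n18, n19, n21, n23, n24, n26.
The nodes whose values change: x6, n1, n17, n18, n19, n21, n23, n24, n26.
Note where the cutoff bites: n4 is checked, finds nothing changed, and keeps its cache.

First demand of the output computes:
  n1 = min2(2, 0) = 0
  n2 = max2(0, 0) = 0
  n4 = sub(0, 0) = 0
  n5 = sub(0, 0) = 0
  n7 = neg(0) = 0
  n8 = mul(0, 0) = 0
  n9 = max2(0, 0) = 0
  n11 = neg(0) = 0
  n12 = add(0, 0) = 0
  n14 = sub(0, 0) = 0
  n15 = max2(0, 0) = 0
  n17 = neg(2) = -2
  n18 = max2(0, -2) = 0
  n19 = min2(-2, 0) = -2
  n21 = min2(-2, 0) = -2
  n23 = min2(0, -2) = -2
  n24 = absv(-2) = 2
  n26 = min2(2, -2) = -2

After the edit, cleaning proceeds:
  n1: a read changed (x6 2->-5) — executes, giving -5.
  n2: a read changed (n1 0->-5) — executes, giving 0 — identical to its old value.
  n4: dirty, but its reads are unchanged (n2 unchanged, x8 unchanged); cached 0 stands.
  n5: dirty, but its reads are unchanged (n2 unchanged, x8 unchanged); cached 0 stands.
  n7: dirty, but its reads are unchanged (n5 unchanged); cached 0 stands.
  n8: dirty, but its reads are unchanged (n5 unchanged, n7 unchanged); cached 0 stands.
  n9: dirty, but its reads are unchanged (n5 unchanged, n4 unchanged); cached 0 stands.
  n11: dirty, but its reads are unchanged (n8 unchanged); cached 0 stands.
  n12: dirty, but its reads are unchanged (n11 unchanged, n9 unchanged); cached 0 stands.
  n14: dirty, but its reads are unchanged (n11 unchanged, n12 unchanged); cached 0 stands.
  n15: a read changed (n1 0->-5) — executes, giving 0 — identical to its old value.
  n17: a read changed (x6 2->-5) — executes, giving 5.
  n18: a read changed (n17 -2->5) — executes, giving 5.
  n19: a read changed (n17 -2->5) — executes, giving 0.
  n21: a read changed (n19 -2->0; n18 0->5) — executes, giving 0.
  n23: a read changed (n18 0->5; n21 -2->0) — executes, giving 0.
  n24: a read changed (n21 -2->0) — executes, giving 0.
  n26: a read changed (n24 2->0; n23 -2->0) — executes, giving 0.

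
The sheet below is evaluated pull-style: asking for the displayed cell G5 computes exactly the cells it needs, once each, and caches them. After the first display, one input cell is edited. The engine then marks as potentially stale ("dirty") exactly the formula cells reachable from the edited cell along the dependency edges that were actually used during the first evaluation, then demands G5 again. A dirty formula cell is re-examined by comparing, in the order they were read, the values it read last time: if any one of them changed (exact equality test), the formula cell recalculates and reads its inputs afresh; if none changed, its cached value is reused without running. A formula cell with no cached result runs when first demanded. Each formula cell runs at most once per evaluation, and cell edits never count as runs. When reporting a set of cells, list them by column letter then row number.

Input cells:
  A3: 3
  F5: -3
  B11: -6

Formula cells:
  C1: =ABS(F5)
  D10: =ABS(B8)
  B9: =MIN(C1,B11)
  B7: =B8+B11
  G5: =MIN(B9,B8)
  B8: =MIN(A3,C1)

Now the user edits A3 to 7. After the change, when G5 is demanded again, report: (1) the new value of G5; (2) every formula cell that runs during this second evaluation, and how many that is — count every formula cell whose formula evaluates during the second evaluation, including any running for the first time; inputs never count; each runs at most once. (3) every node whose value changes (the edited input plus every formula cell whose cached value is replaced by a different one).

Demanding G5 again yields -6.
1 formula cells run: B8.
The nodes whose values change: A3.
Note the absorption at B8: it re-runs yet its value is the same, leaving the output's value untouched.

First demand of the output computes:
  C1 = ABS(-3) = 3
  B8 = MIN(3, 3) = 3
  B9 = MIN(3, -6) = -6
  G5 = MIN(-6, 3) = -6

After the edit, cleaning proceeds:
  B8: a read changed (A3 3->7) — executes, giving 3 — identical to its old value.
  G5: dirty, but its reads are unchanged (B9 unchanged, B8 unchanged); cached -6 stands.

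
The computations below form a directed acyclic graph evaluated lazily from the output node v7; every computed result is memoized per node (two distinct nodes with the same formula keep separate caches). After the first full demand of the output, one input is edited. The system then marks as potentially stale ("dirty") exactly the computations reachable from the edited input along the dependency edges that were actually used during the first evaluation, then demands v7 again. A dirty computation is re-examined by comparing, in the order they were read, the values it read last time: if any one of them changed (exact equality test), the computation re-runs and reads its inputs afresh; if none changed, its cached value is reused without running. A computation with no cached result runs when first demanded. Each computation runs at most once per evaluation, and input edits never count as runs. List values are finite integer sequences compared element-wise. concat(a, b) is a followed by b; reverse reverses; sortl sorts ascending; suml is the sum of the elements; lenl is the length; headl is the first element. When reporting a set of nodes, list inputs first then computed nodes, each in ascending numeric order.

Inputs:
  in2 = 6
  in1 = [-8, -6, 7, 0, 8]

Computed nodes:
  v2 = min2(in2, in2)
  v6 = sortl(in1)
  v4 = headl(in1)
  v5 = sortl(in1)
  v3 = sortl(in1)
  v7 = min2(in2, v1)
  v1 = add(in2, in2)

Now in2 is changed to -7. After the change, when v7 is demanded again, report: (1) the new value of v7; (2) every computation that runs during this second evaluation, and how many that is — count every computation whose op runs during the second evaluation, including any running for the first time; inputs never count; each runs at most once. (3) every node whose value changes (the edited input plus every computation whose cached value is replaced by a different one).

First demand of the output computes:
  v1 = add(6, 6) = 12
  v7 = min2(6, 12) = 6

After the edit, cleaning proceeds:
  v1: a read changed (in2 6->-7; in2 6->-7) — executes, giving -14.
  v7: a read changed (in2 6->-7; v1 12->-14) — executes, giving -14.

Demanding v7 again yields -14.
2 computations run: v1, v7.
The nodes whose values change: in2, v1, v7.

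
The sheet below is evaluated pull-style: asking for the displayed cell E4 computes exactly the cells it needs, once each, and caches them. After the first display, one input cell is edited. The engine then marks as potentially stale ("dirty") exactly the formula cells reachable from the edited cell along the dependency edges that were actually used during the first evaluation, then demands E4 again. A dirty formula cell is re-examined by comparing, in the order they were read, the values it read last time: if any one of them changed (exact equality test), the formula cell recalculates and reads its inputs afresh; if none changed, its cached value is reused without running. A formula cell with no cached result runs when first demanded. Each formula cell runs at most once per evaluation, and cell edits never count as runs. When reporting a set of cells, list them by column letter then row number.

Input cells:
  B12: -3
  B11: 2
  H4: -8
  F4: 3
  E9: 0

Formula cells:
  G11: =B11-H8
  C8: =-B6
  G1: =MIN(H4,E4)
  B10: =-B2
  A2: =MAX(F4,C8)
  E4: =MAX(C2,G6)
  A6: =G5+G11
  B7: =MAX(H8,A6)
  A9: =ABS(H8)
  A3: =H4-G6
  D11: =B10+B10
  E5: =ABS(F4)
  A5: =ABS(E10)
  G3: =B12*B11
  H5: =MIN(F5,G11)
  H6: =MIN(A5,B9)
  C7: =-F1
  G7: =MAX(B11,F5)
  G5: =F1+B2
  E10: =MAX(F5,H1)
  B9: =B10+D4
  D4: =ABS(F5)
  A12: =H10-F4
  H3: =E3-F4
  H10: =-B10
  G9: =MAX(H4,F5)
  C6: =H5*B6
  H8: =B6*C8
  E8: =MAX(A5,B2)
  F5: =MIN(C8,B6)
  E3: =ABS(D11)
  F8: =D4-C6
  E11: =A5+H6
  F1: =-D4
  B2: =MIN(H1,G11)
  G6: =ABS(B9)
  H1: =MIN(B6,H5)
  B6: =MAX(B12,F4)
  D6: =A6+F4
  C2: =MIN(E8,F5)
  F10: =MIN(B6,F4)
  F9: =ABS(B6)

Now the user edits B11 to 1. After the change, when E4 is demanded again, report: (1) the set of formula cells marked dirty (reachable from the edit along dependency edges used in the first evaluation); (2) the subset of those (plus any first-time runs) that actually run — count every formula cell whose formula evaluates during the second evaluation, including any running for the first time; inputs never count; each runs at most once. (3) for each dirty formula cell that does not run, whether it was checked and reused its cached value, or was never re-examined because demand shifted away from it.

First demand of the output computes:
  B6 = MAX(-3, 3) = 3
  C8 = -(3) = -3
  F5 = MIN(-3, 3) = -3
  D4 = ABS(-3) = 3
  H8 = 3 * -3 = -9
  G11 = 2 - -9 = 11
  H5 = MIN(-3, 11) = -3
  H1 = MIN(3, -3) = -3
  B2 = MIN(-3, 11) = -3
  B10 = -(-3) = 3
  B9 = 3 + 3 = 6
  E10 = MAX(-3, -3) = -3
  A5 = ABS(-3) = 3
  E8 = MAX(3, -3) = 3
  C2 = MIN(3, -3) = -3
  G6 = ABS(6) = 6
  E4 = MAX(-3, 6) = 6

After the edit, cleaning proceeds:
  G11: a read changed (B11 2->1) — executes, giving 10.
  H5: a read changed (G11 11->10) — executes, giving -3 — identical to its old value.
  H1: dirty, but its reads are unchanged (B6 unchanged, H5 unchanged); cached -3 stands.
  B2: a read changed (G11 11->10) — executes, giving -3 — identical to its old value.
  B10: dirty, but its reads are unchanged (B2 unchanged); cached 3 stands.
  B9: dirty, but its reads are unchanged (B10 unchanged, D4 unchanged); cached 6 stands.
  E10: dirty, but its reads are unchanged (F5 unchanged, H1 unchanged); cached -3 stands.
  A5: dirty, but its reads are unchanged (E10 unchanged); cached 3 stands.
  E8: dirty, but its reads are unchanged (A5 unchanged, B2 unchanged); cached 3 stands.
  C2: dirty, but its reads are unchanged (E8 unchanged, F5 unchanged); cached -3 stands.
  G6: dirty, but its reads are unchanged (B9 unchanged); cached 6 stands.
  E4: dirty, but its reads are unchanged (C2 unchanged, G6 unchanged); cached 6 stands.

Note where the cutoff bites: H1 is checked, finds nothing changed, and keeps its cache.

The edit dirties: A5, B2, B9, B10, C2, E4, E8, E10, G6, G11, H1, H5.
3 formula cells run: B2, G11, H5.
Cache hits after checking: A5, B9, B10, C2, E4, E8, E10, G6, H1.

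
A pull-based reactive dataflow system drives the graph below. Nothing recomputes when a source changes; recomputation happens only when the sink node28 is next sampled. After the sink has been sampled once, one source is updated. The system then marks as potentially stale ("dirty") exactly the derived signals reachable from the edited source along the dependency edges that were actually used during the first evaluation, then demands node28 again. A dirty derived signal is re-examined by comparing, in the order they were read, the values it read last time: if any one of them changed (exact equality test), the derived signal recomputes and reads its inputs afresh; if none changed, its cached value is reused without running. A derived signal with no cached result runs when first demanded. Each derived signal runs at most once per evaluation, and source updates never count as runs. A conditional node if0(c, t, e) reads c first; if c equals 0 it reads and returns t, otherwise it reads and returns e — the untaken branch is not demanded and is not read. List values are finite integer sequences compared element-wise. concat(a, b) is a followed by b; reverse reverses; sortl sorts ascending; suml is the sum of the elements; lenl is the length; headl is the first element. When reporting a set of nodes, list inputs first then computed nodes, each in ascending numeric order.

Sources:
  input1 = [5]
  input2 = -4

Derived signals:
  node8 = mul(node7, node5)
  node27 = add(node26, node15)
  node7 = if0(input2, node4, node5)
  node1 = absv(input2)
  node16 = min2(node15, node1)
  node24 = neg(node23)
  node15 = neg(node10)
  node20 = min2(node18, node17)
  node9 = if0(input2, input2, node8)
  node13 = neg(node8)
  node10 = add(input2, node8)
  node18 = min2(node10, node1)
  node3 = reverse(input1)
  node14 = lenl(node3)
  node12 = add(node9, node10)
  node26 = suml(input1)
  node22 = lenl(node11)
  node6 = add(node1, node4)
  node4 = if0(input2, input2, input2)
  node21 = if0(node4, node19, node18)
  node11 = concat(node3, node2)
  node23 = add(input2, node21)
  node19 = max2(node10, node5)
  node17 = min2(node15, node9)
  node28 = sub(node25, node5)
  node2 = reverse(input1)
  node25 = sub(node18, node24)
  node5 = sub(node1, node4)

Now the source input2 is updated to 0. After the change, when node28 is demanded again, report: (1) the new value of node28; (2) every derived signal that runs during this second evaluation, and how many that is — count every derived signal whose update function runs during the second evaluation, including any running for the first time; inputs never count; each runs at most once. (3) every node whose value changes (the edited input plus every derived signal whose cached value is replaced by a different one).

First evaluation (everything demanded from the output):
  node1 = absv(-4) = 4
  node4 = if0(input2=-4 -> else branch input2) = -4
  node5 = sub(4, -4) = 8
  node7 = if0(input2=-4 -> else branch node5) = 8
  node8 = mul(8, 8) = 64
  node10 = add(-4, 64) = 60
  node18 = min2(60, 4) = 4
  node21 = if0(node4=-4 -> else branch node18) = 4
  node23 = add(-4, 4) = 0
  node24 = neg(0) = 0
  node25 = sub(4, 0) = 4
  node28 = sub(4, 8) = -4

Propagation after the edit:
  node1: runs — input2 -4->0; result 0.
  node4: runs — input2 -4->0; input2 -4->0; result 0.
  node5: runs — node1 4->0; node4 -4->0; result 0.
  node7: runs — input2 -4->0; node5 8->0; result 0.
  node8: runs — node7 8->0; node5 8->0; result 0.
  node10: runs — input2 -4->0; node8 64->0; result 0.
  node18: runs — node10 60->0; node1 4->0; result 0.
  node19: demanded for the first time — runs, produces 0.
  node21: runs — node4 -4->0; node18 4->0; result 0.
  node23: runs — input2 -4->0; node21 4->0; result 0 (same value as before).
  node24: checked — values it read are unchanged (node23 unchanged); reused cached 0 without running.
  node25: runs — node18 4->0; result 0.
  node28: runs — node25 4->0; node5 8->0; result 0.

Key observation: a condition flipped, so demand reaches new nodes — node19 runs for the first time.

New value of node28: 0.
Derived signals that run: node1, node4, node5, node7, node8, node10, node18, node19, node21, node23, node25, node28 — 12 in total.
Values that change: input2, node1, node4, node5, node7, node8, node10, node18, node21, node25, node28.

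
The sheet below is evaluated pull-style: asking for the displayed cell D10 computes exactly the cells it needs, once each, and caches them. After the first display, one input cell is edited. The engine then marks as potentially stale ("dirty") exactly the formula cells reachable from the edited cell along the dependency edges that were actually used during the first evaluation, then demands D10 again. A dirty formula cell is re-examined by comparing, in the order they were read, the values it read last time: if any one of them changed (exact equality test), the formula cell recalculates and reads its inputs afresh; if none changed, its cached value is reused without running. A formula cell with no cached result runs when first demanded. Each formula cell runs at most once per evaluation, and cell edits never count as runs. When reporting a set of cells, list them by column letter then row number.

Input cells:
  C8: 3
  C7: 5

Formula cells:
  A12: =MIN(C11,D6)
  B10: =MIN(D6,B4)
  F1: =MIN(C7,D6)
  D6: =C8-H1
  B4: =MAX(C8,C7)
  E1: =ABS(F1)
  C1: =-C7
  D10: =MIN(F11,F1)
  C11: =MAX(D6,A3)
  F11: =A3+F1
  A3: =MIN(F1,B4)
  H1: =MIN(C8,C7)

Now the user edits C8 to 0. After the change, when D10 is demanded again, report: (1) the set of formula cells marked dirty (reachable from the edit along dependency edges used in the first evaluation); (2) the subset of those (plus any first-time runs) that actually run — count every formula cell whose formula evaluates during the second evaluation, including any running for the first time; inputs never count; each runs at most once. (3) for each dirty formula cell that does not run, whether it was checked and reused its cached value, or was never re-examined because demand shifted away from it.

First demand of the output computes:
  B4 = MAX(3, 5) = 5
  H1 = MIN(3, 5) = 3
  D6 = 3 - 3 = 0
  F1 = MIN(5, 0) = 0
  A3 = MIN(0, 5) = 0
  F11 = 0 + 0 = 0
  D10 = MIN(0, 0) = 0

After the edit, cleaning proceeds:
  B4: a read changed (C8 3->0) — executes, giving 5 — identical to its old value.
  H1: a read changed (C8 3->0) — executes, giving 0.
  D6: a read changed (C8 3->0; H1 3->0) — executes, giving 0 — identical to its old value.
  F1: dirty, but its reads are unchanged (C7 unchanged, D6 unchanged); cached 0 stands.
  A3: dirty, but its reads are unchanged (F1 unchanged, B4 unchanged); cached 0 stands.
  F11: dirty, but its reads are unchanged (A3 unchanged, F1 unchanged); cached 0 stands.
  D10: dirty, but its reads are unchanged (F11 unchanged, F1 unchanged); cached 0 stands.

Note where the cutoff bites: F1 is checked, finds nothing changed, and keeps its cache.

The edit dirties: A3, B4, D6, D10, F1, F11, H1.
3 formula cells run: B4, D6, H1.
Cache hits after checking: A3, D10, F1, F11.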